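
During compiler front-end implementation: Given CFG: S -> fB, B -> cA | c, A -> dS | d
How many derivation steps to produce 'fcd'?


Grammar: S -> fB, B -> cA | c, A -> dS | d
Deriving 'fcd':
Step 1: S -> fB => fB
Step 2: B -> cA => fcA
Step 3: A -> d => fcd
Total derivation steps: 3

3


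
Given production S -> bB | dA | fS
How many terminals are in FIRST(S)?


Production: S -> bB | dA | fS
Examining each alternative for leading terminals:
  S -> bB : first terminal = 'b'
  S -> dA : first terminal = 'd'
  S -> fS : first terminal = 'f'
FIRST(S) = {b, d, f}
Count: 3

3


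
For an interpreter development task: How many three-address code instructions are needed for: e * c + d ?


Expression: e * c + d
Generating three-address code (respecting * over +/- precedence):
  Instruction 1: t1 = e * c
  Instruction 2: t2 = t1 + d
Total instructions: 2

2


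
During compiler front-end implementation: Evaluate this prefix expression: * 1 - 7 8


Parsing prefix expression: * 1 - 7 8
Step 1: Innermost operation '- 7 8'
  7 - 8 = -1
Step 2: Outer operation '* 1 [-1]'
  1 * -1 = -1

-1


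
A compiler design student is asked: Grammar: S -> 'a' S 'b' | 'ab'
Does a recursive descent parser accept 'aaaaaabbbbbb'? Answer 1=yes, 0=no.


Grammar accepts strings of the form a^n b^n (n >= 1)
Word: 'aaaaaabbbbbb'
Counting: 6 a's and 6 b's
Check: 6 == 6? Yes
Derivation (S -> aSb applied 5 time(s), then S -> ab): S => aSb => aaSbb => aaaSbbb => aaaaSbbbb => aaaaaSbbbbb => aaaaaabbbbbb
Accepted

1


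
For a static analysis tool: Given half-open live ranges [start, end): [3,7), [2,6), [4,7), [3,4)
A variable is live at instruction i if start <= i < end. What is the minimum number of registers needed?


Live ranges:
  Var0: [3, 7)
  Var1: [2, 6)
  Var2: [4, 7)
  Var3: [3, 4)
Sweep-line events (position, delta, active):
  pos=2 start -> active=1
  pos=3 start -> active=2
  pos=3 start -> active=3
  pos=4 end -> active=2
  pos=4 start -> active=3
  pos=6 end -> active=2
  pos=7 end -> active=1
  pos=7 end -> active=0
Maximum simultaneous active: 3
Minimum registers needed: 3

3


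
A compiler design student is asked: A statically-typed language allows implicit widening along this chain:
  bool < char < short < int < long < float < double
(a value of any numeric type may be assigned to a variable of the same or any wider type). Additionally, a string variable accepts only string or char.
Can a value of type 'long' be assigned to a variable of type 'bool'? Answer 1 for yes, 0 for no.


Target variable type: bool
Source value type: long
Numeric ranks: long=4, bool=0
Widening allowed iff rank(source) <= rank(target): 4 <= 0? No
Result: 0

0


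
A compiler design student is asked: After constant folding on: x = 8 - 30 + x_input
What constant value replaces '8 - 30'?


Identifying constant sub-expression:
  Original: x = 8 - 30 + x_input
  8 and 30 are both compile-time constants
  Evaluating: 8 - 30 = -22
  After folding: x = -22 + x_input

-22


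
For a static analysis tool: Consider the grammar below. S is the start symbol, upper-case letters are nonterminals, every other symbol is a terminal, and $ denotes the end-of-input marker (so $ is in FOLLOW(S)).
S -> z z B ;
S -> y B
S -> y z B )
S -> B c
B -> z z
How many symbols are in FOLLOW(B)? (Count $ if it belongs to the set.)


S is the start symbol and does not occur in any rule body, so FOLLOW(S) = {$}.
Examining every occurrence of B in a rule body:
  S -> z z B ; : B is followed by terminal ';' -> add ';'
  S -> y B : B is at the right end -> add FOLLOW(S) = {$}
  S -> y z B ) : B is followed by terminal ')' -> add ')'
  S -> B c : B is followed by terminal 'c' -> add 'c'
  B -> z z : B does not occur in the body -> contributes nothing
FOLLOW(B) = {), ;, c, $}
Count: 4

4


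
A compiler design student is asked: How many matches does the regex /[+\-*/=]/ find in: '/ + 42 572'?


Pattern: /[+\-*/=]/ (operators)
Input: '/ + 42 572'
Scanning for matches:
  Match 1: '/'
  Match 2: '+'
Total matches: 2

2


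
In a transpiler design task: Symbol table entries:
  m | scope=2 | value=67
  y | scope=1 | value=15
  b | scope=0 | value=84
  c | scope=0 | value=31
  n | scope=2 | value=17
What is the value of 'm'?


Searching symbol table for 'm':
  m | scope=2 | value=67 <- MATCH
  y | scope=1 | value=15
  b | scope=0 | value=84
  c | scope=0 | value=31
  n | scope=2 | value=17
Found 'm' at scope 2 with value 67

67


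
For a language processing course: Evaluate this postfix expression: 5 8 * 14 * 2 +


Processing tokens left to right:
Push 5, Push 8
Pop 5 and 8, compute 5 * 8 = 40, push 40
Push 14
Pop 40 and 14, compute 40 * 14 = 560, push 560
Push 2
Pop 560 and 2, compute 560 + 2 = 562, push 562
Stack result: 562

562


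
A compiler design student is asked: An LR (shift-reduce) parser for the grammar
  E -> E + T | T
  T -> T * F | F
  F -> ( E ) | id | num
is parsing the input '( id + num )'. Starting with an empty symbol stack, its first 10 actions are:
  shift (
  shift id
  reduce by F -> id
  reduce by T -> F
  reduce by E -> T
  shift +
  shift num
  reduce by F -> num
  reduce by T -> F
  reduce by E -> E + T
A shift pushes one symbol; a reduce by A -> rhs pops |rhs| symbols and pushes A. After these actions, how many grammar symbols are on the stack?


Tracking the symbol stack through each action:
  Action 1: shift '(' : push -> stack = [(] (size 1)
  Action 2: shift 'id' : push -> stack = [(, id] (size 2)
  Action 3: reduce by F -> id : pop 1, push F -> stack = [(, F] (size 2)
  Action 4: reduce by T -> F : pop 1, push T -> stack = [(, T] (size 2)
  Action 5: reduce by E -> T : pop 1, push E -> stack = [(, E] (size 2)
  Action 6: shift '+' : push -> stack = [(, E, +] (size 3)
  Action 7: shift 'num' : push -> stack = [(, E, +, num] (size 4)
  Action 8: reduce by F -> num : pop 1, push F -> stack = [(, E, +, F] (size 4)
  Action 9: reduce by T -> F : pop 1, push T -> stack = [(, E, +, T] (size 4)
  Action 10: reduce by E -> E + T : pop 3, push E -> stack = [(, E] (size 2)
Final stack size: 2

2


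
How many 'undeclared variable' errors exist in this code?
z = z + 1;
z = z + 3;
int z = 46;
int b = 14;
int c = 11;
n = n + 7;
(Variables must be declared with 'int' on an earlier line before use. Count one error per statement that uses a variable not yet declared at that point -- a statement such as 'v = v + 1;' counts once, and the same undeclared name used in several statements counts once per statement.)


Scanning code line by line:
  Line 1: use 'z' -> ERROR (undeclared)
  Line 2: use 'z' -> ERROR (undeclared)
  Line 3: declare 'z' -> declared = ['z']
  Line 4: declare 'b' -> declared = ['b', 'z']
  Line 5: declare 'c' -> declared = ['b', 'c', 'z']
  Line 6: use 'n' -> ERROR (undeclared)
Total undeclared variable errors: 3

3


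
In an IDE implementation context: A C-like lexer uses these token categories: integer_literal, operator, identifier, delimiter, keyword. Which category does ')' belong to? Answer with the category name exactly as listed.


Token: ')'
Checking categories:
  identifier: no
  integer_literal: no
  operator: no
  keyword: no
  delimiter: YES
Category: delimiter

delimiter


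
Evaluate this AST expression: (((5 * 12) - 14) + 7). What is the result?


Expression: (((5 * 12) - 14) + 7)
Evaluating step by step:
  5 * 12 = 60
  60 - 14 = 46
  46 + 7 = 53
Result: 53

53


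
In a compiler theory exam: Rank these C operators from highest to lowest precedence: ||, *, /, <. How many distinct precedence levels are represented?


Looking up precedence for each operator:
  || -> precedence 1
  * -> precedence 6
  / -> precedence 6
  < -> precedence 4
Sorted highest to lowest: *, /, <, ||
Distinct precedence values: [6, 4, 1]
Number of distinct levels: 3

3


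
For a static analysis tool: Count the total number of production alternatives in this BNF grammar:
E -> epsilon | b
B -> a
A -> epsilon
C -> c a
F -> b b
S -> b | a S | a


Counting alternatives per rule:
  E: 2 alternative(s)
  B: 1 alternative(s)
  A: 1 alternative(s)
  C: 1 alternative(s)
  F: 1 alternative(s)
  S: 3 alternative(s)
Sum: 2 + 1 + 1 + 1 + 1 + 3 = 9

9


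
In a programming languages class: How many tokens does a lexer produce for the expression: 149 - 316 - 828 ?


Scanning '149 - 316 - 828'
Token 1: '149' -> integer_literal
Token 2: '-' -> operator
Token 3: '316' -> integer_literal
Token 4: '-' -> operator
Token 5: '828' -> integer_literal
Total tokens: 5

5


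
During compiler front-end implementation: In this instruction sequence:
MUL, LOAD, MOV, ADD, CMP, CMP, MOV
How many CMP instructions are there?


Scanning instruction sequence for CMP:
  Position 1: MUL
  Position 2: LOAD
  Position 3: MOV
  Position 4: ADD
  Position 5: CMP <- MATCH
  Position 6: CMP <- MATCH
  Position 7: MOV
Matches at positions: [5, 6]
Total CMP count: 2

2


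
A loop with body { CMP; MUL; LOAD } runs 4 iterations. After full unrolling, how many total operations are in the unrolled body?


Loop body operations: CMP, MUL, LOAD (3 ops per iteration)
Unrolling 4 iterations:
  Iteration 1: CMP, MUL, LOAD (3 ops)
  Iteration 2: CMP, MUL, LOAD (3 ops)
  Iteration 3: CMP, MUL, LOAD (3 ops)
  Iteration 4: CMP, MUL, LOAD (3 ops)
Total: 4 iterations * 3 ops/iter = 12 operations

12


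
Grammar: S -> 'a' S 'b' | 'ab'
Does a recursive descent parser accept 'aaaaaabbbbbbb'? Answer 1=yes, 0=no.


Grammar accepts strings of the form a^n b^n (n >= 1)
Word: 'aaaaaabbbbbbb'
Counting: 6 a's and 7 b's
Check: 6 == 7? No
Mismatch: a-count != b-count
Rejected

0


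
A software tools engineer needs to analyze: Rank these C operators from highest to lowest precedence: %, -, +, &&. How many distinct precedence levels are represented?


Looking up precedence for each operator:
  % -> precedence 6
  - -> precedence 5
  + -> precedence 5
  && -> precedence 2
Sorted highest to lowest: %, -, +, &&
Distinct precedence values: [6, 5, 2]
Number of distinct levels: 3

3


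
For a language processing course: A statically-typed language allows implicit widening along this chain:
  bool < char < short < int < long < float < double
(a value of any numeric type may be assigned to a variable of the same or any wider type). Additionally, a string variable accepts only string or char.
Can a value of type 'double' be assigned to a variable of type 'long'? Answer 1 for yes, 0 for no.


Target variable type: long
Source value type: double
Numeric ranks: double=6, long=4
Widening allowed iff rank(source) <= rank(target): 6 <= 4? No
Result: 0

0


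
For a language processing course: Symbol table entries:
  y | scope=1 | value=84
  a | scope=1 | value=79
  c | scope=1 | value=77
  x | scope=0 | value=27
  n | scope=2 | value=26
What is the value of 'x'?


Searching symbol table for 'x':
  y | scope=1 | value=84
  a | scope=1 | value=79
  c | scope=1 | value=77
  x | scope=0 | value=27 <- MATCH
  n | scope=2 | value=26
Found 'x' at scope 0 with value 27

27


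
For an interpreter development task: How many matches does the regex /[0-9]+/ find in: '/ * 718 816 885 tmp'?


Pattern: /[0-9]+/ (int literals)
Input: '/ * 718 816 885 tmp'
Scanning for matches:
  Match 1: '718'
  Match 2: '816'
  Match 3: '885'
Total matches: 3

3


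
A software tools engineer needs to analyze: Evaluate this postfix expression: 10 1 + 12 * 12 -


Processing tokens left to right:
Push 10, Push 1
Pop 10 and 1, compute 10 + 1 = 11, push 11
Push 12
Pop 11 and 12, compute 11 * 12 = 132, push 132
Push 12
Pop 132 and 12, compute 132 - 12 = 120, push 120
Stack result: 120

120


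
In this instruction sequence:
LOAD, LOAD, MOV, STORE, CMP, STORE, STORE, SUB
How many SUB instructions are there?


Scanning instruction sequence for SUB:
  Position 1: LOAD
  Position 2: LOAD
  Position 3: MOV
  Position 4: STORE
  Position 5: CMP
  Position 6: STORE
  Position 7: STORE
  Position 8: SUB <- MATCH
Matches at positions: [8]
Total SUB count: 1

1


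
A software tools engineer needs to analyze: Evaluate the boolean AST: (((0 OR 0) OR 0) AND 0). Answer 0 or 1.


Step 1: Evaluate inner node
  0 OR 0 = 0
Step 2: Evaluate next node
  0 OR 0 = 0
Step 3: Evaluate root node
  0 AND 0 = 0

0


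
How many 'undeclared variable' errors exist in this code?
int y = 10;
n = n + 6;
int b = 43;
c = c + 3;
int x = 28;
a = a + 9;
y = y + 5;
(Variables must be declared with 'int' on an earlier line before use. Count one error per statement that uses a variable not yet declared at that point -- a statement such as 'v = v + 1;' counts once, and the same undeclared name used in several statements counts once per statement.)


Scanning code line by line:
  Line 1: declare 'y' -> declared = ['y']
  Line 2: use 'n' -> ERROR (undeclared)
  Line 3: declare 'b' -> declared = ['b', 'y']
  Line 4: use 'c' -> ERROR (undeclared)
  Line 5: declare 'x' -> declared = ['b', 'x', 'y']
  Line 6: use 'a' -> ERROR (undeclared)
  Line 7: use 'y' -> OK (declared)
Total undeclared variable errors: 3

3


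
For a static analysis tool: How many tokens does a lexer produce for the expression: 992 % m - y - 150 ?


Scanning '992 % m - y - 150'
Token 1: '992' -> integer_literal
Token 2: '%' -> operator
Token 3: 'm' -> identifier
Token 4: '-' -> operator
Token 5: 'y' -> identifier
Token 6: '-' -> operator
Token 7: '150' -> integer_literal
Total tokens: 7

7


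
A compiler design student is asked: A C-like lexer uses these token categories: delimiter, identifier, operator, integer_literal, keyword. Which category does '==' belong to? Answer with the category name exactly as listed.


Token: '=='
Checking categories:
  identifier: no
  integer_literal: no
  operator: YES
  keyword: no
  delimiter: no
Category: operator

operator


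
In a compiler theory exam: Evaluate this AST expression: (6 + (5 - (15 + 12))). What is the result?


Expression: (6 + (5 - (15 + 12)))
Evaluating step by step:
  15 + 12 = 27
  5 - 27 = -22
  6 + -22 = -16
Result: -16

-16


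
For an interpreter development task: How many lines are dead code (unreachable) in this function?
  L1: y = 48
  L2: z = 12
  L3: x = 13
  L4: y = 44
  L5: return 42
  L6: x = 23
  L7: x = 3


Analyzing control flow:
  L1: reachable (before return)
  L2: reachable (before return)
  L3: reachable (before return)
  L4: reachable (before return)
  L5: reachable (return statement)
  L6: DEAD (after return at L5)
  L7: DEAD (after return at L5)
Return at L5, total lines = 7
Dead lines: L6 through L7
Count: 2

2


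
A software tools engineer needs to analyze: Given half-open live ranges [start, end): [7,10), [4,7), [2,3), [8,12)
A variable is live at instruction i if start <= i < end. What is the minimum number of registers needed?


Live ranges:
  Var0: [7, 10)
  Var1: [4, 7)
  Var2: [2, 3)
  Var3: [8, 12)
Sweep-line events (position, delta, active):
  pos=2 start -> active=1
  pos=3 end -> active=0
  pos=4 start -> active=1
  pos=7 end -> active=0
  pos=7 start -> active=1
  pos=8 start -> active=2
  pos=10 end -> active=1
  pos=12 end -> active=0
Maximum simultaneous active: 2
Minimum registers needed: 2

2


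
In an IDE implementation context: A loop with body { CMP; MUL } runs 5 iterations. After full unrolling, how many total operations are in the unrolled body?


Loop body operations: CMP, MUL (2 ops per iteration)
Unrolling 5 iterations:
  Iteration 1: CMP, MUL (2 ops)
  Iteration 2: CMP, MUL (2 ops)
  Iteration 3: CMP, MUL (2 ops)
  Iteration 4: CMP, MUL (2 ops)
  Iteration 5: CMP, MUL (2 ops)
Total: 5 iterations * 2 ops/iter = 10 operations

10


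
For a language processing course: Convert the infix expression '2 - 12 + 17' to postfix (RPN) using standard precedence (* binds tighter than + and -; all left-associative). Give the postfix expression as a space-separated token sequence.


Applying the shunting-yard algorithm:
  Operand 2 -> output
  Push '-' onto operator stack -> op-stack: [-]
  Operand 12 -> output
  See '+' (prec 1); top '-' (prec 1) >= it -> pop '-' to output
  Push '+' onto operator stack -> op-stack: [+]
  Operand 17 -> output
  End of input: pop '+' to output
Postfix result: 2 12 - 17 +

2 12 - 17 +


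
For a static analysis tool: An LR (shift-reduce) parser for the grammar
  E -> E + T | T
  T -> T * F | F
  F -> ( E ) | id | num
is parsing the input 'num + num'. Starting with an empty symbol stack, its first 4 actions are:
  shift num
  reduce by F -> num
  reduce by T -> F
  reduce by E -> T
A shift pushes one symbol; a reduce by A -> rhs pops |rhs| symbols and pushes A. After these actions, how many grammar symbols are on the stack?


Tracking the symbol stack through each action:
  Action 1: shift 'num' : push -> stack = [num] (size 1)
  Action 2: reduce by F -> num : pop 1, push F -> stack = [F] (size 1)
  Action 3: reduce by T -> F : pop 1, push T -> stack = [T] (size 1)
  Action 4: reduce by E -> T : pop 1, push E -> stack = [E] (size 1)
Final stack size: 1

1


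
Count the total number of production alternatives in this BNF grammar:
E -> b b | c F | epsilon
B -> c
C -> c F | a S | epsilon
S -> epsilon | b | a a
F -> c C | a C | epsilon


Counting alternatives per rule:
  E: 3 alternative(s)
  B: 1 alternative(s)
  C: 3 alternative(s)
  S: 3 alternative(s)
  F: 3 alternative(s)
Sum: 3 + 1 + 3 + 3 + 3 = 13

13


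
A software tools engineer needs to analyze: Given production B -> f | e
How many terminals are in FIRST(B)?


Production: B -> f | e
Examining each alternative for leading terminals:
  B -> f : first terminal = 'f'
  B -> e : first terminal = 'e'
FIRST(B) = {e, f}
Count: 2

2


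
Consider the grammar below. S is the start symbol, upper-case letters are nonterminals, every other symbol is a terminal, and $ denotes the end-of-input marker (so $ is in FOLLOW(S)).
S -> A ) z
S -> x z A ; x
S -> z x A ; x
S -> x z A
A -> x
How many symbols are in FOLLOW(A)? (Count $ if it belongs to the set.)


S is the start symbol and does not occur in any rule body, so FOLLOW(S) = {$}.
Examining every occurrence of A in a rule body:
  S -> A ) z : A is followed by terminal ')' -> add ')'
  S -> x z A ; x : A is followed by terminal ';' -> add ';'
  S -> z x A ; x : A is followed by terminal ';' -> add ';' (already in the set)
  S -> x z A : A is at the right end -> add FOLLOW(S) = {$}
  A -> x : A does not occur in the body -> contributes nothing
FOLLOW(A) = {), ;, $}
Count: 3

3


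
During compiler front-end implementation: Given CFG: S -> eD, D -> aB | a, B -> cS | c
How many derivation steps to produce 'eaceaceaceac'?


Grammar: S -> eD, D -> aB | a, B -> cS | c
Deriving 'eaceaceaceac':
Step 1: S -> eD => eD
Step 2: D -> aB => eaB
Step 3: B -> cS => eacS
Step 4: S -> eD => eaceD
Step 5: D -> aB => eaceaB
Step 6: B -> cS => eaceacS
Step 7: S -> eD => eaceaceD
Step 8: D -> aB => eaceaceaB
Step 9: B -> cS => eaceaceacS
Step 10: S -> eD => eaceaceaceD
Step 11: D -> aB => eaceaceaceaB
Step 12: B -> c => eaceaceaceac
Total derivation steps: 12

12


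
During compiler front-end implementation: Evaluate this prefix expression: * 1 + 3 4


Parsing prefix expression: * 1 + 3 4
Step 1: Innermost operation '+ 3 4'
  3 + 4 = 7
Step 2: Outer operation '* 1 [7]'
  1 * 7 = 7

7


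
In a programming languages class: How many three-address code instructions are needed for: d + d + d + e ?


Expression: d + d + d + e
Generating three-address code (respecting * over +/- precedence):
  Instruction 1: t1 = d + d
  Instruction 2: t2 = t1 + d
  Instruction 3: t3 = t2 + e
Total instructions: 3

3


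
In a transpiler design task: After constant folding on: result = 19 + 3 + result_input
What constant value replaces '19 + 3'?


Identifying constant sub-expression:
  Original: result = 19 + 3 + result_input
  19 and 3 are both compile-time constants
  Evaluating: 19 + 3 = 22
  After folding: result = 22 + result_input

22


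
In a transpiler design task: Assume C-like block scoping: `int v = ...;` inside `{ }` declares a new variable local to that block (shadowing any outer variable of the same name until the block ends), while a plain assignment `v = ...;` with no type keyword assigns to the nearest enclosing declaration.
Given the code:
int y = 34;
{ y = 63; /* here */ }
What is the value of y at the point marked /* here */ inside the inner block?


Analyzing scoping rules:
Outer scope: declares y = 34
Inner block: 'y = 63;' has no type keyword, so it is an assignment to the outer y (no shadowing)
Inside the block, after the assignment -> 63
Result: 63

63


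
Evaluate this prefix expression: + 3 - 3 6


Parsing prefix expression: + 3 - 3 6
Step 1: Innermost operation '- 3 6'
  3 - 6 = -3
Step 2: Outer operation '+ 3 [-3]'
  3 + -3 = 0

0


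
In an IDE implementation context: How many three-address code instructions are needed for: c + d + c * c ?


Expression: c + d + c * c
Generating three-address code (respecting * over +/- precedence):
  Instruction 1: t1 = c * c
  Instruction 2: t2 = c + d
  Instruction 3: t3 = t2 + t1
Total instructions: 3

3


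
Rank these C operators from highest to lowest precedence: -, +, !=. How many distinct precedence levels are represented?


Looking up precedence for each operator:
  - -> precedence 5
  + -> precedence 5
  != -> precedence 3
Sorted highest to lowest: -, +, !=
Distinct precedence values: [5, 3]
Number of distinct levels: 2

2


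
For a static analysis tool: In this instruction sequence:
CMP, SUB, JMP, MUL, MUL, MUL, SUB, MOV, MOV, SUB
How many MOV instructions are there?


Scanning instruction sequence for MOV:
  Position 1: CMP
  Position 2: SUB
  Position 3: JMP
  Position 4: MUL
  Position 5: MUL
  Position 6: MUL
  Position 7: SUB
  Position 8: MOV <- MATCH
  Position 9: MOV <- MATCH
  Position 10: SUB
Matches at positions: [8, 9]
Total MOV count: 2

2


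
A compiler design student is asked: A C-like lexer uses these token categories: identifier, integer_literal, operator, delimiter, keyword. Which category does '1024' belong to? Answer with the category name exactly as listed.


Token: '1024'
Checking categories:
  identifier: no
  integer_literal: YES
  operator: no
  keyword: no
  delimiter: no
Category: integer_literal

integer_literal


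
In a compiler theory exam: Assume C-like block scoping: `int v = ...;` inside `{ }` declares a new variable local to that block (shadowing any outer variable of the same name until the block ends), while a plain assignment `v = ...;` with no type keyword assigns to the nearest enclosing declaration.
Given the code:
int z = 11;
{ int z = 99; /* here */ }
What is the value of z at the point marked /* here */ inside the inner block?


Analyzing scoping rules:
Outer scope: declares z = 11
Inner block: 'int z = 99;' declares a NEW z that shadows the outer one
Inside the block the inner declaration is in scope -> 99
Result: 99

99


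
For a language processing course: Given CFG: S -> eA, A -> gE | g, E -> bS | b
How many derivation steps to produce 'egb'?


Grammar: S -> eA, A -> gE | g, E -> bS | b
Deriving 'egb':
Step 1: S -> eA => eA
Step 2: A -> gE => egE
Step 3: E -> b => egb
Total derivation steps: 3

3


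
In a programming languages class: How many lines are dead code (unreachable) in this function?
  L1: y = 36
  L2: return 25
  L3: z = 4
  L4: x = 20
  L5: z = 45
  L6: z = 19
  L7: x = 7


Analyzing control flow:
  L1: reachable (before return)
  L2: reachable (return statement)
  L3: DEAD (after return at L2)
  L4: DEAD (after return at L2)
  L5: DEAD (after return at L2)
  L6: DEAD (after return at L2)
  L7: DEAD (after return at L2)
Return at L2, total lines = 7
Dead lines: L3 through L7
Count: 5

5


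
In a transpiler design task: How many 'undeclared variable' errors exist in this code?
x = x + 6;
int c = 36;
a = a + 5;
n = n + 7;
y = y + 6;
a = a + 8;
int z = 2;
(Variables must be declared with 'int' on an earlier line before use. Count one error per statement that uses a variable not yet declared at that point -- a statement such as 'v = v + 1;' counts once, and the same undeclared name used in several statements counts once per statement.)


Scanning code line by line:
  Line 1: use 'x' -> ERROR (undeclared)
  Line 2: declare 'c' -> declared = ['c']
  Line 3: use 'a' -> ERROR (undeclared)
  Line 4: use 'n' -> ERROR (undeclared)
  Line 5: use 'y' -> ERROR (undeclared)
  Line 6: use 'a' -> ERROR (undeclared)
  Line 7: declare 'z' -> declared = ['c', 'z']
Total undeclared variable errors: 5

5


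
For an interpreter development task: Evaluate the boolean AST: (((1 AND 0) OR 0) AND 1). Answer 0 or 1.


Step 1: Evaluate inner node
  1 AND 0 = 0
Step 2: Evaluate next node
  0 OR 0 = 0
Step 3: Evaluate root node
  0 AND 1 = 0

0


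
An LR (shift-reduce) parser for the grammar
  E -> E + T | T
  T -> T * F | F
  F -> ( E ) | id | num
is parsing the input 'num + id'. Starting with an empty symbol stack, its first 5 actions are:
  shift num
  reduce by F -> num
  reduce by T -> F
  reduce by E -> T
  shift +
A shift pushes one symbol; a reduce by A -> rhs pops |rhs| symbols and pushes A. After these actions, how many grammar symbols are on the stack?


Tracking the symbol stack through each action:
  Action 1: shift 'num' : push -> stack = [num] (size 1)
  Action 2: reduce by F -> num : pop 1, push F -> stack = [F] (size 1)
  Action 3: reduce by T -> F : pop 1, push T -> stack = [T] (size 1)
  Action 4: reduce by E -> T : pop 1, push E -> stack = [E] (size 1)
  Action 5: shift '+' : push -> stack = [E, +] (size 2)
Final stack size: 2

2


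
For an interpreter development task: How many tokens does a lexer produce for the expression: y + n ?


Scanning 'y + n'
Token 1: 'y' -> identifier
Token 2: '+' -> operator
Token 3: 'n' -> identifier
Total tokens: 3

3


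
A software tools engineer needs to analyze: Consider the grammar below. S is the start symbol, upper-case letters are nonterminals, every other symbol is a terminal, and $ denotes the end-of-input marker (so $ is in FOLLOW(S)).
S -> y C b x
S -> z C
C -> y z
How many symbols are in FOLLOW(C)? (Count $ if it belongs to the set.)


S is the start symbol and does not occur in any rule body, so FOLLOW(S) = {$}.
Examining every occurrence of C in a rule body:
  S -> y C b x : C is followed by terminal 'b' -> add 'b'
  S -> z C : C is at the right end -> add FOLLOW(S) = {$}
  C -> y z : C does not occur in the body -> contributes nothing
FOLLOW(C) = {b, $}
Count: 2

2


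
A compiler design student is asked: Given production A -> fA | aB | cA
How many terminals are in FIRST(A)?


Production: A -> fA | aB | cA
Examining each alternative for leading terminals:
  A -> fA : first terminal = 'f'
  A -> aB : first terminal = 'a'
  A -> cA : first terminal = 'c'
FIRST(A) = {a, c, f}
Count: 3

3


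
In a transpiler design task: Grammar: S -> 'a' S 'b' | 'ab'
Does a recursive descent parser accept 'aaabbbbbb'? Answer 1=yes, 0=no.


Grammar accepts strings of the form a^n b^n (n >= 1)
Word: 'aaabbbbbb'
Counting: 3 a's and 6 b's
Check: 3 == 6? No
Mismatch: a-count != b-count
Rejected

0


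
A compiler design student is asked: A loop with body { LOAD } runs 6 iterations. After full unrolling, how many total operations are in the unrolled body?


Loop body operations: LOAD (1 op per iteration)
Unrolling 6 iterations:
  Iteration 1: LOAD (1 ops)
  Iteration 2: LOAD (1 ops)
  Iteration 3: LOAD (1 ops)
  Iteration 4: LOAD (1 ops)
  Iteration 5: LOAD (1 ops)
  Iteration 6: LOAD (1 ops)
Total: 6 iterations * 1 ops/iter = 6 operations

6


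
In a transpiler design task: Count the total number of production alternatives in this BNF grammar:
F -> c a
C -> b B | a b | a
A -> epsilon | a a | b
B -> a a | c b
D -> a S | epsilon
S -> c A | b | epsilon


Counting alternatives per rule:
  F: 1 alternative(s)
  C: 3 alternative(s)
  A: 3 alternative(s)
  B: 2 alternative(s)
  D: 2 alternative(s)
  S: 3 alternative(s)
Sum: 1 + 3 + 3 + 2 + 2 + 3 = 14

14


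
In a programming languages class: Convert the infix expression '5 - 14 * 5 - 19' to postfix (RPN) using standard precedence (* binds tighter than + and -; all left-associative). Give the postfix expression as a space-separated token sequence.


Applying the shunting-yard algorithm:
  Operand 5 -> output
  Push '-' onto operator stack -> op-stack: [-]
  Operand 14 -> output
  Push '*' onto operator stack -> op-stack: [-, *]
  Operand 5 -> output
  See '-' (prec 1); top '*' (prec 2) >= it -> pop '*' to output
  See '-' (prec 1); top '-' (prec 1) >= it -> pop '-' to output
  Push '-' onto operator stack -> op-stack: [-]
  Operand 19 -> output
  End of input: pop '-' to output
Postfix result: 5 14 5 * - 19 -

5 14 5 * - 19 -


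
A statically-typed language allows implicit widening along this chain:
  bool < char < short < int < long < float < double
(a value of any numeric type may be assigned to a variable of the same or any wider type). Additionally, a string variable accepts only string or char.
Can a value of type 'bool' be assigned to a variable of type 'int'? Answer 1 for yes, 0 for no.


Target variable type: int
Source value type: bool
Numeric ranks: bool=0, int=3
Widening allowed iff rank(source) <= rank(target): 0 <= 3? Yes
Result: 1

1


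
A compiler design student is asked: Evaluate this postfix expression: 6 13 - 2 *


Processing tokens left to right:
Push 6, Push 13
Pop 6 and 13, compute 6 - 13 = -7, push -7
Push 2
Pop -7 and 2, compute -7 * 2 = -14, push -14
Stack result: -14

-14


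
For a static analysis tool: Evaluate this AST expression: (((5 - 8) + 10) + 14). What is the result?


Expression: (((5 - 8) + 10) + 14)
Evaluating step by step:
  5 - 8 = -3
  -3 + 10 = 7
  7 + 14 = 21
Result: 21

21


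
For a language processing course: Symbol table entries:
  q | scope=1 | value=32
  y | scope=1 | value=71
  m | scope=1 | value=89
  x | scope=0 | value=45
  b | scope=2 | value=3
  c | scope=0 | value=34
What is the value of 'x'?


Searching symbol table for 'x':
  q | scope=1 | value=32
  y | scope=1 | value=71
  m | scope=1 | value=89
  x | scope=0 | value=45 <- MATCH
  b | scope=2 | value=3
  c | scope=0 | value=34
Found 'x' at scope 0 with value 45

45


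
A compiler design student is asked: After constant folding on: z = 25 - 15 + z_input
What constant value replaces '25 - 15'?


Identifying constant sub-expression:
  Original: z = 25 - 15 + z_input
  25 and 15 are both compile-time constants
  Evaluating: 25 - 15 = 10
  After folding: z = 10 + z_input

10


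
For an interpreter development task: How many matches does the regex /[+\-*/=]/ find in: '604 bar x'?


Pattern: /[+\-*/=]/ (operators)
Input: '604 bar x'
Scanning for matches:
Total matches: 0

0


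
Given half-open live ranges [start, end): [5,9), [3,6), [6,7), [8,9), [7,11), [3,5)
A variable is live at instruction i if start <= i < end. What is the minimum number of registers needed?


Live ranges:
  Var0: [5, 9)
  Var1: [3, 6)
  Var2: [6, 7)
  Var3: [8, 9)
  Var4: [7, 11)
  Var5: [3, 5)
Sweep-line events (position, delta, active):
  pos=3 start -> active=1
  pos=3 start -> active=2
  pos=5 end -> active=1
  pos=5 start -> active=2
  pos=6 end -> active=1
  pos=6 start -> active=2
  pos=7 end -> active=1
  pos=7 start -> active=2
  pos=8 start -> active=3
  pos=9 end -> active=2
  pos=9 end -> active=1
  pos=11 end -> active=0
Maximum simultaneous active: 3
Minimum registers needed: 3

3


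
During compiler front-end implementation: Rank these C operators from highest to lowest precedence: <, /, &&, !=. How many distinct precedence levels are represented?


Looking up precedence for each operator:
  < -> precedence 4
  / -> precedence 6
  && -> precedence 2
  != -> precedence 3
Sorted highest to lowest: /, <, !=, &&
Distinct precedence values: [6, 4, 3, 2]
Number of distinct levels: 4

4


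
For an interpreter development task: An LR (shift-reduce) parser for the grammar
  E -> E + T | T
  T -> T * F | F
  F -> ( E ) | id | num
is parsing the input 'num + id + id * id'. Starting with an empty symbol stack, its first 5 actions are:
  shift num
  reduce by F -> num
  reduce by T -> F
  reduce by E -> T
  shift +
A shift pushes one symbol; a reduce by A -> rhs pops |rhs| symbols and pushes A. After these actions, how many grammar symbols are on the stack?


Tracking the symbol stack through each action:
  Action 1: shift 'num' : push -> stack = [num] (size 1)
  Action 2: reduce by F -> num : pop 1, push F -> stack = [F] (size 1)
  Action 3: reduce by T -> F : pop 1, push T -> stack = [T] (size 1)
  Action 4: reduce by E -> T : pop 1, push E -> stack = [E] (size 1)
  Action 5: shift '+' : push -> stack = [E, +] (size 2)
Final stack size: 2

2


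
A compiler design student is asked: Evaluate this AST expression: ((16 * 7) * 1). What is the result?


Expression: ((16 * 7) * 1)
Evaluating step by step:
  16 * 7 = 112
  112 * 1 = 112
Result: 112

112


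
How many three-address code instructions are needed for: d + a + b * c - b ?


Expression: d + a + b * c - b
Generating three-address code (respecting * over +/- precedence):
  Instruction 1: t1 = b * c
  Instruction 2: t2 = d + a
  Instruction 3: t3 = t2 + t1
  Instruction 4: t4 = t3 - b
Total instructions: 4

4


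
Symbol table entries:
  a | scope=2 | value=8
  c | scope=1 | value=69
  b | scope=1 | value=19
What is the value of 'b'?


Searching symbol table for 'b':
  a | scope=2 | value=8
  c | scope=1 | value=69
  b | scope=1 | value=19 <- MATCH
Found 'b' at scope 1 with value 19

19


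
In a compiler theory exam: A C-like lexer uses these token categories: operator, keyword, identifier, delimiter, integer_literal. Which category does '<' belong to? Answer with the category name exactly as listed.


Token: '<'
Checking categories:
  identifier: no
  integer_literal: no
  operator: YES
  keyword: no
  delimiter: no
Category: operator

operator


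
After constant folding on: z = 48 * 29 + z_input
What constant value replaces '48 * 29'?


Identifying constant sub-expression:
  Original: z = 48 * 29 + z_input
  48 and 29 are both compile-time constants
  Evaluating: 48 * 29 = 1392
  After folding: z = 1392 + z_input

1392


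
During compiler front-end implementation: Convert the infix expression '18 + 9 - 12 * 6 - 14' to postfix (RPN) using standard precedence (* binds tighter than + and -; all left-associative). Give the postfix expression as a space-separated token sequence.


Applying the shunting-yard algorithm:
  Operand 18 -> output
  Push '+' onto operator stack -> op-stack: [+]
  Operand 9 -> output
  See '-' (prec 1); top '+' (prec 1) >= it -> pop '+' to output
  Push '-' onto operator stack -> op-stack: [-]
  Operand 12 -> output
  Push '*' onto operator stack -> op-stack: [-, *]
  Operand 6 -> output
  See '-' (prec 1); top '*' (prec 2) >= it -> pop '*' to output
  See '-' (prec 1); top '-' (prec 1) >= it -> pop '-' to output
  Push '-' onto operator stack -> op-stack: [-]
  Operand 14 -> output
  End of input: pop '-' to output
Postfix result: 18 9 + 12 6 * - 14 -

18 9 + 12 6 * - 14 -


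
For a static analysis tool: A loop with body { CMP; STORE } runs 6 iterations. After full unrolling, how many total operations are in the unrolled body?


Loop body operations: CMP, STORE (2 ops per iteration)
Unrolling 6 iterations:
  Iteration 1: CMP, STORE (2 ops)
  Iteration 2: CMP, STORE (2 ops)
  Iteration 3: CMP, STORE (2 ops)
  Iteration 4: CMP, STORE (2 ops)
  Iteration 5: CMP, STORE (2 ops)
  Iteration 6: CMP, STORE (2 ops)
Total: 6 iterations * 2 ops/iter = 12 operations

12


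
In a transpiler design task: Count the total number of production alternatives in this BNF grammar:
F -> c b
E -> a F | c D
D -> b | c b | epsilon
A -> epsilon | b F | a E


Counting alternatives per rule:
  F: 1 alternative(s)
  E: 2 alternative(s)
  D: 3 alternative(s)
  A: 3 alternative(s)
Sum: 1 + 2 + 3 + 3 = 9

9


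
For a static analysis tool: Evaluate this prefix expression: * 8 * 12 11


Parsing prefix expression: * 8 * 12 11
Step 1: Innermost operation '* 12 11'
  12 * 11 = 132
Step 2: Outer operation '* 8 [132]'
  8 * 132 = 1056

1056


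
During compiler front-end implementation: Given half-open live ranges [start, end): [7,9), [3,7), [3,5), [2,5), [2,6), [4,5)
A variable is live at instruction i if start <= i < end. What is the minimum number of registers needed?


Live ranges:
  Var0: [7, 9)
  Var1: [3, 7)
  Var2: [3, 5)
  Var3: [2, 5)
  Var4: [2, 6)
  Var5: [4, 5)
Sweep-line events (position, delta, active):
  pos=2 start -> active=1
  pos=2 start -> active=2
  pos=3 start -> active=3
  pos=3 start -> active=4
  pos=4 start -> active=5
  pos=5 end -> active=4
  pos=5 end -> active=3
  pos=5 end -> active=2
  pos=6 end -> active=1
  pos=7 end -> active=0
  pos=7 start -> active=1
  pos=9 end -> active=0
Maximum simultaneous active: 5
Minimum registers needed: 5

5


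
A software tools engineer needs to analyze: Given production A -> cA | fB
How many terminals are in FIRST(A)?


Production: A -> cA | fB
Examining each alternative for leading terminals:
  A -> cA : first terminal = 'c'
  A -> fB : first terminal = 'f'
FIRST(A) = {c, f}
Count: 2

2


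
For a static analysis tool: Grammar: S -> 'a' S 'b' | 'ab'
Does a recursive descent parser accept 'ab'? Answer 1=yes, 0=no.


Grammar accepts strings of the form a^n b^n (n >= 1)
Word: 'ab'
Counting: 1 a's and 1 b's
Check: 1 == 1? Yes
Derivation (S -> aSb applied 0 time(s), then S -> ab): S => ab
Accepted

1


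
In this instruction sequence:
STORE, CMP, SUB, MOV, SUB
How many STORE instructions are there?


Scanning instruction sequence for STORE:
  Position 1: STORE <- MATCH
  Position 2: CMP
  Position 3: SUB
  Position 4: MOV
  Position 5: SUB
Matches at positions: [1]
Total STORE count: 1

1


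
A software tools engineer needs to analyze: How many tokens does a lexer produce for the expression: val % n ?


Scanning 'val % n'
Token 1: 'val' -> identifier
Token 2: '%' -> operator
Token 3: 'n' -> identifier
Total tokens: 3

3


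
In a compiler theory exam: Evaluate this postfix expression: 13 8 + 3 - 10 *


Processing tokens left to right:
Push 13, Push 8
Pop 13 and 8, compute 13 + 8 = 21, push 21
Push 3
Pop 21 and 3, compute 21 - 3 = 18, push 18
Push 10
Pop 18 and 10, compute 18 * 10 = 180, push 180
Stack result: 180

180


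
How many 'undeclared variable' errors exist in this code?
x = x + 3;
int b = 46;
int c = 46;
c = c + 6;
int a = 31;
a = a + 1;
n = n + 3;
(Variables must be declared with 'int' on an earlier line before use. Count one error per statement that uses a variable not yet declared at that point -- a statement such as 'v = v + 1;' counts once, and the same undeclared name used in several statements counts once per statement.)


Scanning code line by line:
  Line 1: use 'x' -> ERROR (undeclared)
  Line 2: declare 'b' -> declared = ['b']
  Line 3: declare 'c' -> declared = ['b', 'c']
  Line 4: use 'c' -> OK (declared)
  Line 5: declare 'a' -> declared = ['a', 'b', 'c']
  Line 6: use 'a' -> OK (declared)
  Line 7: use 'n' -> ERROR (undeclared)
Total undeclared variable errors: 2

2


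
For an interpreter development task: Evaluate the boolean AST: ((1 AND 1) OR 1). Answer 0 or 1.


Step 1: Evaluate inner node
  1 AND 1 = 1
Step 2: Evaluate root node
  1 OR 1 = 1

1


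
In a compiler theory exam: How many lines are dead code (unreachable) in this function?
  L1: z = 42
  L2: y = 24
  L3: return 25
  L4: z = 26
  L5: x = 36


Analyzing control flow:
  L1: reachable (before return)
  L2: reachable (before return)
  L3: reachable (return statement)
  L4: DEAD (after return at L3)
  L5: DEAD (after return at L3)
Return at L3, total lines = 5
Dead lines: L4 through L5
Count: 2

2


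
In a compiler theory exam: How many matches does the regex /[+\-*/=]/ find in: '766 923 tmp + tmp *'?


Pattern: /[+\-*/=]/ (operators)
Input: '766 923 tmp + tmp *'
Scanning for matches:
  Match 1: '+'
  Match 2: '*'
Total matches: 2

2


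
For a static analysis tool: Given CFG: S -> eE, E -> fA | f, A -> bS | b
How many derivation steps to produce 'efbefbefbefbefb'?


Grammar: S -> eE, E -> fA | f, A -> bS | b
Deriving 'efbefbefbefbefb':
Step 1: S -> eE => eE
Step 2: E -> fA => efA
Step 3: A -> bS => efbS
Step 4: S -> eE => efbeE
Step 5: E -> fA => efbefA
Step 6: A -> bS => efbefbS
Step 7: S -> eE => efbefbeE
Step 8: E -> fA => efbefbefA
Step 9: A -> bS => efbefbefbS
Step 10: S -> eE => efbefbefbeE
Step 11: E -> fA => efbefbefbefA
Step 12: A -> bS => efbefbefbefbS
Step 13: S -> eE => efbefbefbefbeE
Step 14: E -> fA => efbefbefbefbefA
Step 15: A -> b => efbefbefbefbefb
Total derivation steps: 15

15
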